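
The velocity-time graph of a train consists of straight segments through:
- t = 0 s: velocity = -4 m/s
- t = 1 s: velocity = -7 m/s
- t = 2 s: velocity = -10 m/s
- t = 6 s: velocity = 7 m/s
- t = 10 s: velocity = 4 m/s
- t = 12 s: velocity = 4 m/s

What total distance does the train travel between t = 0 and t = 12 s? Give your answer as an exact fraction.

1046/17 m

Total distance travelled is ∫|v| dt — sum the magnitudes of each area piece.
0–1 s: |½(-4 + -7)(1)| = 5.5 m
1–2 s: |½(-7 + -10)(1)| = 8.5 m
2–6 s: v = 0 at t = 74/17 s; triangle areas 200/17 + 98/17 = 298/17 m
6–10 s: |½(7 + 4)(4)| = 22 m
10–12 s: |4| × 2 = 8 m
Total distance = 1046/17 m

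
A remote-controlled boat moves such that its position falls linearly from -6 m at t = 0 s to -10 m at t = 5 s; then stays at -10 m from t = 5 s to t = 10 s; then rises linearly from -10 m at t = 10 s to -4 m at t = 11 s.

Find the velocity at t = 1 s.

Velocity is the slope of the x-t graph on 0–5 s: (-10 − -6)/(5 − 0) = -0.8 m/s.

-0.8 m/s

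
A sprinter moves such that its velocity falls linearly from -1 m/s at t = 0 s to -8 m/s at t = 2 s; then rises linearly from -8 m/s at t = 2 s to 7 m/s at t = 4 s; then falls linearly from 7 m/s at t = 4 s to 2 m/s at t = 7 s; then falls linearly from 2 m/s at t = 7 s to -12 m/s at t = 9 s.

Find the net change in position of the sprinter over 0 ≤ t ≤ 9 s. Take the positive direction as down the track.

-6.5 m

Net displacement equals the area under the velocity-time graph (areas below the axis count negative).
0–2 s: ½(-1 + -8)(2) = -9 m
2–4 s: ½(-8 + 7)(2) = -1 m
4–7 s: ½(7 + 2)(3) = 13.5 m
7–9 s: ½(2 + -12)(2) = -10 m
Net displacement = -6.5 m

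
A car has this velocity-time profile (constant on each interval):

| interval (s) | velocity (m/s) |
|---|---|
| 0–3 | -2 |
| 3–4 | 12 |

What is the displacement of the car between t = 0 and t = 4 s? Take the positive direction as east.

Displacement is the signed area under the v-t curve.
0–3 s: -2 × 3 = -6 m
3–4 s: 12 × 1 = 12 m
Net displacement = 6 m

6 m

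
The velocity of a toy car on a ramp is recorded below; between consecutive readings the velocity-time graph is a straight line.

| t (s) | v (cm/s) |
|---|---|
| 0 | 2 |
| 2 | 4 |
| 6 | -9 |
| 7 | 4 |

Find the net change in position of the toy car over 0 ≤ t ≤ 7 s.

-6.5 cm

Displacement is the signed area under the v-t curve.
0–2 s: ½(2 + 4)(2) = 6 cm
2–6 s: ½(4 + -9)(4) = -10 cm
6–7 s: ½(-9 + 4)(1) = -2.5 cm
Net displacement = -6.5 cm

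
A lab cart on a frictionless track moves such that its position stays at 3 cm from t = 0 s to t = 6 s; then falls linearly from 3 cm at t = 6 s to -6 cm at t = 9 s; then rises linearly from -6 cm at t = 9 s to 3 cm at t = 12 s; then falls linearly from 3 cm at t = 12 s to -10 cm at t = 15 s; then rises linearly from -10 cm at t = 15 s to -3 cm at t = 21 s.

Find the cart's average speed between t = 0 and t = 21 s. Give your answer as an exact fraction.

Average speed = (total path length)/(elapsed time); on a piecewise-linear x-t graph the path length is Σ|Δx|.
0–6 s: |Δx| = |3 − 3| = 0 cm
6–9 s: |Δx| = |-6 − 3| = 9 cm
9–12 s: |Δx| = |3 − -6| = 9 cm
12–15 s: |Δx| = |-10 − 3| = 13 cm
15–21 s: |Δx| = |-3 − -10| = 7 cm
Total path = 38 cm; average speed = 38/21 = 38/21 cm/s.

38/21 cm/s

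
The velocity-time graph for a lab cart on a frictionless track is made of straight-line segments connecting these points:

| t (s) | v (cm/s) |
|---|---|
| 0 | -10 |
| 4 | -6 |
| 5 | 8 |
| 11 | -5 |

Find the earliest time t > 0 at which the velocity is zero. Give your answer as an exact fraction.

v changes sign on 4–5 s (from -6 to 8); the graph is linear there, so v = 0 at t = 4 + (6)·(5 − 4)/(8 − -6) = 31/7 s.

t = 31/7 s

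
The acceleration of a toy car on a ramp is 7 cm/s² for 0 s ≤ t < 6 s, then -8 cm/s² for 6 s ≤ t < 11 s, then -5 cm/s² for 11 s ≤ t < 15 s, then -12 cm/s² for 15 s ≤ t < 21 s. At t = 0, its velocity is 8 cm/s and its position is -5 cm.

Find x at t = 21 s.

On each constant-a segment, Δv = aΔt and Δx = v₀Δt + ½aΔt²; chain segment to segment.
0–6 s: v starts 8 cm/s; Δx = 8·6 + ½·7·6² = 174 cm; v ends 50 cm/s.
6–11 s: v starts 50 cm/s; Δx = 50·5 + ½·-8·5² = 150 cm; v ends 10 cm/s.
11–15 s: v starts 10 cm/s; Δx = 10·4 + ½·-5·4² = 0 cm; v ends -10 cm/s.
15–21 s: v starts -10 cm/s; Δx = -10·6 + ½·-12·6² = -276 cm; v ends -82 cm/s.
x(21) = -5 + Σ Δx = 43 cm.

43 cm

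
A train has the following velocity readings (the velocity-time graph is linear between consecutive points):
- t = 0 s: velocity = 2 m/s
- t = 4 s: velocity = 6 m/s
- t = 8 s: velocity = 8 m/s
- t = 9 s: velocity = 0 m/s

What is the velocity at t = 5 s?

On 4–8 s the graph is linear from 6 to 8 m/s: v(5) = 6 + (8 − 6)·(5 − 4)/(8 − 4) = 6.5 m/s.

6.5 m/s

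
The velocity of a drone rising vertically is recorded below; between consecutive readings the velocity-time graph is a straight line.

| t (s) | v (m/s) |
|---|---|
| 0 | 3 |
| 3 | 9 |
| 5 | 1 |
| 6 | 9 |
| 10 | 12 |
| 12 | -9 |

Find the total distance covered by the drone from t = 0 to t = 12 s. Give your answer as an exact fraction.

Distance (not displacement) is the total path length: add the absolute areas under v-t.
0–3 s: |½(3 + 9)(3)| = 18 m
3–5 s: |½(9 + 1)(2)| = 10 m
5–6 s: |½(1 + 9)(1)| = 5 m
6–10 s: |½(9 + 12)(4)| = 42 m
10–12 s: v = 0 at t = 78/7 s; triangle areas 48/7 + 27/7 = 75/7 m
Total distance = 600/7 m

600/7 m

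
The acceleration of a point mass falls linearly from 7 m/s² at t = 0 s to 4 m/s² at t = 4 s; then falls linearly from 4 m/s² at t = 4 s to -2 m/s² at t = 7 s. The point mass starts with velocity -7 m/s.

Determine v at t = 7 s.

18 m/s

Δv equals the area under the a-t graph; then v = v₀ + Δv.
0–4 s: ½(7 + 4)(4) = 22 m/s
4–7 s: ½(4 + -2)(3) = 3 m/s
Δv = 25 m/s, so v(7) = -7 + (25) = 18 m/s.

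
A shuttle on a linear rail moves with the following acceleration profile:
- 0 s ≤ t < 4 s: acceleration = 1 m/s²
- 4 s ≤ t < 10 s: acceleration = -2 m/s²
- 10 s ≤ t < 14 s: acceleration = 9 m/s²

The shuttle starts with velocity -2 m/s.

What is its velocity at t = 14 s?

26 m/s

Δv equals the area under the a-t graph; then v = v₀ + Δv.
0–4 s: 1 × 4 = 4 m/s
4–10 s: -2 × 6 = -12 m/s
10–14 s: 9 × 4 = 36 m/s
Δv = 28 m/s, so v(14) = -2 + (28) = 26 m/s.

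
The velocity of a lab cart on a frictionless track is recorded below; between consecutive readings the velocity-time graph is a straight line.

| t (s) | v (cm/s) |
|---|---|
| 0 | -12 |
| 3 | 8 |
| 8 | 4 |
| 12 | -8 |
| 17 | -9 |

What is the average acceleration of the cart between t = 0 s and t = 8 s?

2 cm/s²

Average acceleration = Δv/Δt = (4 − -12)/(8 − 0) = 2 cm/s².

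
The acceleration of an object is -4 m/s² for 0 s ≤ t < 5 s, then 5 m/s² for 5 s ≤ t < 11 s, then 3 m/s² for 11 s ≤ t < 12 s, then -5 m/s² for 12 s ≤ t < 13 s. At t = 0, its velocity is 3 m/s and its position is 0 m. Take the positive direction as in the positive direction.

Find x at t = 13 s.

-19 m

On each constant-a segment, Δv = aΔt and Δx = v₀Δt + ½aΔt²; chain segment to segment.
0–5 s: v starts 3 m/s; Δx = 3·5 + ½·-4·5² = -35 m; v ends -17 m/s.
5–11 s: v starts -17 m/s; Δx = -17·6 + ½·5·6² = -12 m; v ends 13 m/s.
11–12 s: v starts 13 m/s; Δx = 13·1 + ½·3·1² = 14.5 m; v ends 16 m/s.
12–13 s: v starts 16 m/s; Δx = 16·1 + ½·-5·1² = 13.5 m; v ends 11 m/s.
x(13) = 0 + Σ Δx = -19 m.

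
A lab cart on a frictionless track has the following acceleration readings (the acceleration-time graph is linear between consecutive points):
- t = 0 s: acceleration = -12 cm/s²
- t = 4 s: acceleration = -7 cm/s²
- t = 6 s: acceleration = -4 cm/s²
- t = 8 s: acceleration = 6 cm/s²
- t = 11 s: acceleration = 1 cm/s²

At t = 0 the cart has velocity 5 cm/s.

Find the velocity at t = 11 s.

-31.5 cm/s

Δv equals the area under the a-t graph; then v = v₀ + Δv.
0–4 s: ½(-12 + -7)(4) = -38 cm/s
4–6 s: ½(-7 + -4)(2) = -11 cm/s
6–8 s: ½(-4 + 6)(2) = 2 cm/s
8–11 s: ½(6 + 1)(3) = 10.5 cm/s
Δv = -36.5 cm/s, so v(11) = 5 + (-36.5) = -31.5 cm/s.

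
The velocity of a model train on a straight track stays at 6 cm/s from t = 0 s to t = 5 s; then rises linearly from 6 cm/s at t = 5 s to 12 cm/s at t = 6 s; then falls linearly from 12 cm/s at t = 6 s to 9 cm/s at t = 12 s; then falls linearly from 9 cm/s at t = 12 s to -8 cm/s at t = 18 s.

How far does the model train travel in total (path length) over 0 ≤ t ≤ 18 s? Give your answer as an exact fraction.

Total distance travelled is ∫|v| dt — sum the magnitudes of each area piece.
0–5 s: |6| × 5 = 30 cm
5–6 s: |½(6 + 12)(1)| = 9 cm
6–12 s: |½(12 + 9)(6)| = 63 cm
12–18 s: v = 0 at t = 258/17 s; triangle areas 243/17 + 192/17 = 435/17 cm
Total distance = 2169/17 cm

2169/17 cm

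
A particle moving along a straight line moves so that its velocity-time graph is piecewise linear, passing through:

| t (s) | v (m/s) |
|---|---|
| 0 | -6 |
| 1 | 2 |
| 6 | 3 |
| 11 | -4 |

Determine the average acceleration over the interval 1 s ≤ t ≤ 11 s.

Average acceleration = Δv/Δt = (-4 − 2)/(11 − 1) = -0.6 m/s².

-0.6 m/s²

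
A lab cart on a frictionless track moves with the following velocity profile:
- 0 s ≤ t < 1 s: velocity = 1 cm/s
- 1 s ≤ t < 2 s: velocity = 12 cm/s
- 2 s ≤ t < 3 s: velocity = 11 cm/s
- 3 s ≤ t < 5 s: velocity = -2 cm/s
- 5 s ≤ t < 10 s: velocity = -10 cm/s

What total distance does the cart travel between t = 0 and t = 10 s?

Distance (not displacement) is the total path length: add the absolute areas under v-t.
0–1 s: |1| × 1 = 1 cm
1–2 s: |12| × 1 = 12 cm
2–3 s: |11| × 1 = 11 cm
3–5 s: |-2| × 2 = 4 cm
5–10 s: |-10| × 5 = 50 cm
Total distance = 78 cm

78 cm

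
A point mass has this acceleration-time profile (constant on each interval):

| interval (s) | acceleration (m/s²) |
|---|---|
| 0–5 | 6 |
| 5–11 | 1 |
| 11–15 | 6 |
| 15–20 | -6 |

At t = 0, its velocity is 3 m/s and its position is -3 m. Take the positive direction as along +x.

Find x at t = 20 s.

On each constant-a segment, Δv = aΔt and Δx = v₀Δt + ½aΔt²; chain segment to segment.
0–5 s: v starts 3 m/s; Δx = 3·5 + ½·6·5² = 90 m; v ends 33 m/s.
5–11 s: v starts 33 m/s; Δx = 33·6 + ½·1·6² = 216 m; v ends 39 m/s.
11–15 s: v starts 39 m/s; Δx = 39·4 + ½·6·4² = 204 m; v ends 63 m/s.
15–20 s: v starts 63 m/s; Δx = 63·5 + ½·-6·5² = 240 m; v ends 33 m/s.
x(20) = -3 + Σ Δx = 747 m.

747 m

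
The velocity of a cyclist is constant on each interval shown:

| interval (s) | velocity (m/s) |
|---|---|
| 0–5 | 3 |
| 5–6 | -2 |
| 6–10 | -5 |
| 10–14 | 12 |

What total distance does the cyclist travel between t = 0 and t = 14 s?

Total distance travelled is ∫|v| dt — sum the magnitudes of each area piece.
0–5 s: |3| × 5 = 15 m
5–6 s: |-2| × 1 = 2 m
6–10 s: |-5| × 4 = 20 m
10–14 s: |12| × 4 = 48 m
Total distance = 85 m

85 m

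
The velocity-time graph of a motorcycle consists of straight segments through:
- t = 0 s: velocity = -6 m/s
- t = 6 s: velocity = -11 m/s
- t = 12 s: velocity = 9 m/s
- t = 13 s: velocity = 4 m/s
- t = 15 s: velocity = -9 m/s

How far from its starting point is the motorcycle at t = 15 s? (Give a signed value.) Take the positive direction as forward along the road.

-55.5 m

Net displacement equals the area under the velocity-time graph (areas below the axis count negative).
0–6 s: ½(-6 + -11)(6) = -51 m
6–12 s: ½(-11 + 9)(6) = -6 m
12–13 s: ½(9 + 4)(1) = 6.5 m
13–15 s: ½(4 + -9)(2) = -5 m
Net displacement = -55.5 m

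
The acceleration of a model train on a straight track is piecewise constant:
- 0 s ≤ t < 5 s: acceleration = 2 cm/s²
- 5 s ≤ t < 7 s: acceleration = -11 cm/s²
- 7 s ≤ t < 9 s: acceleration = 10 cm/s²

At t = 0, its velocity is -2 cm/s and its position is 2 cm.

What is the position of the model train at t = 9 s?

3 cm

On each constant-a segment, Δv = aΔt and Δx = v₀Δt + ½aΔt²; chain segment to segment.
0–5 s: v starts -2 cm/s; Δx = -2·5 + ½·2·5² = 15 cm; v ends 8 cm/s.
5–7 s: v starts 8 cm/s; Δx = 8·2 + ½·-11·2² = -6 cm; v ends -14 cm/s.
7–9 s: v starts -14 cm/s; Δx = -14·2 + ½·10·2² = -8 cm; v ends 6 cm/s.
x(9) = 2 + Σ Δx = 3 cm.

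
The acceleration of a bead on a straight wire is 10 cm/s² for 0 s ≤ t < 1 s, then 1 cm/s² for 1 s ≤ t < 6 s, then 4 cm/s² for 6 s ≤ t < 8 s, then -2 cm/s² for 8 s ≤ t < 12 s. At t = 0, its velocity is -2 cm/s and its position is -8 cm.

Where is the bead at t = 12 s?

On each constant-a segment, Δv = aΔt and Δx = v₀Δt + ½aΔt²; chain segment to segment.
0–1 s: v starts -2 cm/s; Δx = -2·1 + ½·10·1² = 3 cm; v ends 8 cm/s.
1–6 s: v starts 8 cm/s; Δx = 8·5 + ½·1·5² = 52.5 cm; v ends 13 cm/s.
6–8 s: v starts 13 cm/s; Δx = 13·2 + ½·4·2² = 34 cm; v ends 21 cm/s.
8–12 s: v starts 21 cm/s; Δx = 21·4 + ½·-2·4² = 68 cm; v ends 13 cm/s.
x(12) = -8 + Σ Δx = 149.5 cm.

149.5 cm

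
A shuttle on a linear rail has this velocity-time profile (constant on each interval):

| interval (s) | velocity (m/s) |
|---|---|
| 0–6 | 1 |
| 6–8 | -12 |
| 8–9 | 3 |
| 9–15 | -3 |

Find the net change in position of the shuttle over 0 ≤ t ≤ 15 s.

-33 m

Displacement is the signed area under the v-t curve.
0–6 s: 1 × 6 = 6 m
6–8 s: -12 × 2 = -24 m
8–9 s: 3 × 1 = 3 m
9–15 s: -3 × 6 = -18 m
Net displacement = -33 m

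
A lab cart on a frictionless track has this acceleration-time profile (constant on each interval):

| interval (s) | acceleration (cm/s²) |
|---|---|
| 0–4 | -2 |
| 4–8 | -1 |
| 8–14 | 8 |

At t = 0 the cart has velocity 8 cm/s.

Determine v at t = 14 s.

44 cm/s

Δv equals the area under the a-t graph; then v = v₀ + Δv.
0–4 s: -2 × 4 = -8 cm/s
4–8 s: -1 × 4 = -4 cm/s
8–14 s: 8 × 6 = 48 cm/s
Δv = 36 cm/s, so v(14) = 8 + (36) = 44 cm/s.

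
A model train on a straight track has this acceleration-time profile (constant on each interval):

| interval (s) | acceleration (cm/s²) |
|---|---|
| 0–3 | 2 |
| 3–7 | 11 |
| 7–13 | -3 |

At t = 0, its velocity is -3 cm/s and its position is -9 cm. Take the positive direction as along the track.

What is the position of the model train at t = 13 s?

On each constant-a segment, Δv = aΔt and Δx = v₀Δt + ½aΔt²; chain segment to segment.
0–3 s: v starts -3 cm/s; Δx = -3·3 + ½·2·3² = 0 cm; v ends 3 cm/s.
3–7 s: v starts 3 cm/s; Δx = 3·4 + ½·11·4² = 100 cm; v ends 47 cm/s.
7–13 s: v starts 47 cm/s; Δx = 47·6 + ½·-3·6² = 228 cm; v ends 29 cm/s.
x(13) = -9 + Σ Δx = 319 cm.

319 cm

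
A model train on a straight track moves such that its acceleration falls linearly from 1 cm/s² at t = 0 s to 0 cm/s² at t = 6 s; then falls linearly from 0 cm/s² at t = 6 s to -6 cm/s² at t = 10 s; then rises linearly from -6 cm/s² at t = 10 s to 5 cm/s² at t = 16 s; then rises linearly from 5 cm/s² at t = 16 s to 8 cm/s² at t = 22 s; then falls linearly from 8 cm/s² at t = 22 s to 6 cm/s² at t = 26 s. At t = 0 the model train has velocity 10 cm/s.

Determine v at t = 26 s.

65 cm/s

Δv equals the area under the a-t graph; then v = v₀ + Δv.
0–6 s: ½(1 + 0)(6) = 3 cm/s
6–10 s: ½(0 + -6)(4) = -12 cm/s
10–16 s: ½(-6 + 5)(6) = -3 cm/s
16–22 s: ½(5 + 8)(6) = 39 cm/s
22–26 s: ½(8 + 6)(4) = 28 cm/s
Δv = 55 cm/s, so v(26) = 10 + (55) = 65 cm/s.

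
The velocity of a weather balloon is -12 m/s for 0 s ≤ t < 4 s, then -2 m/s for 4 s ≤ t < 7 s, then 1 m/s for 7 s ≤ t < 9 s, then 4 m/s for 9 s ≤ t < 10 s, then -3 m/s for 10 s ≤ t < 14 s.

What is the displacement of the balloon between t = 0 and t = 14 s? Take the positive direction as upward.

Displacement is the signed area under the v-t curve.
0–4 s: -12 × 4 = -48 m
4–7 s: -2 × 3 = -6 m
7–9 s: 1 × 2 = 2 m
9–10 s: 4 × 1 = 4 m
10–14 s: -3 × 4 = -12 m
Net displacement = -60 m

-60 m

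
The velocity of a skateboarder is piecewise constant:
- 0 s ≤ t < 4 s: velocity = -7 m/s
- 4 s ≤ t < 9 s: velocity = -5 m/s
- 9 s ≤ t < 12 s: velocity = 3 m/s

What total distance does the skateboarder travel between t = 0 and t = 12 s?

62 m

Total distance travelled is ∫|v| dt — sum the magnitudes of each area piece.
0–4 s: |-7| × 4 = 28 m
4–9 s: |-5| × 5 = 25 m
9–12 s: |3| × 3 = 9 m
Total distance = 62 m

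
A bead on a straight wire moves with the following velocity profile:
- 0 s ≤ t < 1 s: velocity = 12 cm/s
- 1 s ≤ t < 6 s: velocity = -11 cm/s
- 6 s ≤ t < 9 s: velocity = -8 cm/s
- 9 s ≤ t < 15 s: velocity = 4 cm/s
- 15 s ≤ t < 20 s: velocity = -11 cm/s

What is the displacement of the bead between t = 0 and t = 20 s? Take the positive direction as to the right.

-98 cm

Displacement is the signed area under the v-t curve.
0–1 s: 12 × 1 = 12 cm
1–6 s: -11 × 5 = -55 cm
6–9 s: -8 × 3 = -24 cm
9–15 s: 4 × 6 = 24 cm
15–20 s: -11 × 5 = -55 cm
Net displacement = -98 cm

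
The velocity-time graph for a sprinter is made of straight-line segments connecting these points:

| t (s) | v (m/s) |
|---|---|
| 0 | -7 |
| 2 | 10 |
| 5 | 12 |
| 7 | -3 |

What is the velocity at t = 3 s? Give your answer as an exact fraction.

On 2–5 s the graph is linear from 10 to 12 m/s: v(3) = 10 + (12 − 10)·(3 − 2)/(5 − 2) = 32/3 m/s.

32/3 m/s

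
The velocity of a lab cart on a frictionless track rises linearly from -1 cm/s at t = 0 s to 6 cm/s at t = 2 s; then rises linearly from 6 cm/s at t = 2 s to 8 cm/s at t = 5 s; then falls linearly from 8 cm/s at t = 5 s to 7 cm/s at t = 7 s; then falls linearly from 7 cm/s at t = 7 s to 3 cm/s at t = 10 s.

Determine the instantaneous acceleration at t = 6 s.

Acceleration is the slope of the v-t graph on 5–7 s: (7 − 8)/(7 − 5) = -0.5 cm/s².

-0.5 cm/s²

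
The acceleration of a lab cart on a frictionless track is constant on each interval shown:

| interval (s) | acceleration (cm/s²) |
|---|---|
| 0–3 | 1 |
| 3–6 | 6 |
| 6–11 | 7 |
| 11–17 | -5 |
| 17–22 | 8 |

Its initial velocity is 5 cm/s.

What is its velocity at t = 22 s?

71 cm/s

Δv equals the area under the a-t graph; then v = v₀ + Δv.
0–3 s: 1 × 3 = 3 cm/s
3–6 s: 6 × 3 = 18 cm/s
6–11 s: 7 × 5 = 35 cm/s
11–17 s: -5 × 6 = -30 cm/s
17–22 s: 8 × 5 = 40 cm/s
Δv = 66 cm/s, so v(22) = 5 + (66) = 71 cm/s.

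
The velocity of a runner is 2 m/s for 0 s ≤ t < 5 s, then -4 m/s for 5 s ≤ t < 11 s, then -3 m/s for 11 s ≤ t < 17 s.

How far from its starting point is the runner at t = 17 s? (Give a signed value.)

Net displacement equals the area under the velocity-time graph (areas below the axis count negative).
0–5 s: 2 × 5 = 10 m
5–11 s: -4 × 6 = -24 m
11–17 s: -3 × 6 = -18 m
Net displacement = -32 m

-32 m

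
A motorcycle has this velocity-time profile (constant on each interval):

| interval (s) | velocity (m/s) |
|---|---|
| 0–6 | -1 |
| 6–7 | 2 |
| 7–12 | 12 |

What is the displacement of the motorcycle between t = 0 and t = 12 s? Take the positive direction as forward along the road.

Displacement is the signed area under the v-t curve.
0–6 s: -1 × 6 = -6 m
6–7 s: 2 × 1 = 2 m
7–12 s: 12 × 5 = 60 m
Net displacement = 56 m

56 m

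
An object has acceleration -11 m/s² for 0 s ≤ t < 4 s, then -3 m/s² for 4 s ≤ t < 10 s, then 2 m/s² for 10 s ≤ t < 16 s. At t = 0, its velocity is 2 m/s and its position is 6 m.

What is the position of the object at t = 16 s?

-704 m

On each constant-a segment, Δv = aΔt and Δx = v₀Δt + ½aΔt²; chain segment to segment.
0–4 s: v starts 2 m/s; Δx = 2·4 + ½·-11·4² = -80 m; v ends -42 m/s.
4–10 s: v starts -42 m/s; Δx = -42·6 + ½·-3·6² = -306 m; v ends -60 m/s.
10–16 s: v starts -60 m/s; Δx = -60·6 + ½·2·6² = -324 m; v ends -48 m/s.
x(16) = 6 + Σ Δx = -704 m.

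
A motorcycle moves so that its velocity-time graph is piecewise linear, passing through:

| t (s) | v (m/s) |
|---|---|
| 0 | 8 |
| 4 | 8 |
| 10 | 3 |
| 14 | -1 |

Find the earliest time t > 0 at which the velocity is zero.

v changes sign on 10–14 s (from 3 to -1); the graph is linear there, so v = 0 at t = 10 + (-3)·(14 − 10)/(-1 − 3) = 13 s.

t = 13 s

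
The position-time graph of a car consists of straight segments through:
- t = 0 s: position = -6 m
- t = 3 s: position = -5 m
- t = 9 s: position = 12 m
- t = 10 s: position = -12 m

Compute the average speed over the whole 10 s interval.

Average speed = (total path length)/(elapsed time); on a piecewise-linear x-t graph the path length is Σ|Δx|.
0–3 s: |Δx| = |-5 − -6| = 1 m
3–9 s: |Δx| = |12 − -5| = 17 m
9–10 s: |Δx| = |-12 − 12| = 24 m
Total path = 42 m; average speed = 42/10 = 4.2 m/s.

4.2 m/s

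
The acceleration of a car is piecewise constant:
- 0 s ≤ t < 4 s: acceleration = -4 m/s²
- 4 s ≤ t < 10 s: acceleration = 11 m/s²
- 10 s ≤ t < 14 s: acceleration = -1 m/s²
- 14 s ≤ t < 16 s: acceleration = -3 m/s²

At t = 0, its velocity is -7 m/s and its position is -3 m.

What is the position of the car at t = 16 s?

233 m

On each constant-a segment, Δv = aΔt and Δx = v₀Δt + ½aΔt²; chain segment to segment.
0–4 s: v starts -7 m/s; Δx = -7·4 + ½·-4·4² = -60 m; v ends -23 m/s.
4–10 s: v starts -23 m/s; Δx = -23·6 + ½·11·6² = 60 m; v ends 43 m/s.
10–14 s: v starts 43 m/s; Δx = 43·4 + ½·-1·4² = 164 m; v ends 39 m/s.
14–16 s: v starts 39 m/s; Δx = 39·2 + ½·-3·2² = 72 m; v ends 33 m/s.
x(16) = -3 + Σ Δx = 233 m.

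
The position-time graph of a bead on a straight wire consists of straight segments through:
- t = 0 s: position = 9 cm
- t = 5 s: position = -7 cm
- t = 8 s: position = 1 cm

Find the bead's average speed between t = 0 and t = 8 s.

3 cm/s

Average speed = (total path length)/(elapsed time); on a piecewise-linear x-t graph the path length is Σ|Δx|.
0–5 s: |Δx| = |-7 − 9| = 16 cm
5–8 s: |Δx| = |1 − -7| = 8 cm
Total path = 24 cm; average speed = 24/8 = 3 cm/s.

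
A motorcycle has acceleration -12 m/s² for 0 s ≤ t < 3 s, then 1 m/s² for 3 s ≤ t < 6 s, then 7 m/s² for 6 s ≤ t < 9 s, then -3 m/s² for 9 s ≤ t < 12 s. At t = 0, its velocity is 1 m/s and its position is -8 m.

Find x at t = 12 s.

On each constant-a segment, Δv = aΔt and Δx = v₀Δt + ½aΔt²; chain segment to segment.
0–3 s: v starts 1 m/s; Δx = 1·3 + ½·-12·3² = -51 m; v ends -35 m/s.
3–6 s: v starts -35 m/s; Δx = -35·3 + ½·1·3² = -100.5 m; v ends -32 m/s.
6–9 s: v starts -32 m/s; Δx = -32·3 + ½·7·3² = -64.5 m; v ends -11 m/s.
9–12 s: v starts -11 m/s; Δx = -11·3 + ½·-3·3² = -46.5 m; v ends -20 m/s.
x(12) = -8 + Σ Δx = -270.5 m.

-270.5 m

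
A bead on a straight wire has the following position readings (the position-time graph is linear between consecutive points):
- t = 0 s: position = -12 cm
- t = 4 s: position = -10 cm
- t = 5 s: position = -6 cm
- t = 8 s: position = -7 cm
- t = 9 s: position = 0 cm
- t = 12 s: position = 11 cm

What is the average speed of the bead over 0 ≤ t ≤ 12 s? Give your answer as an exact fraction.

25/12 cm/s

Average speed = (total path length)/(elapsed time); on a piecewise-linear x-t graph the path length is Σ|Δx|.
0–4 s: |Δx| = |-10 − -12| = 2 cm
4–5 s: |Δx| = |-6 − -10| = 4 cm
5–8 s: |Δx| = |-7 − -6| = 1 cm
8–9 s: |Δx| = |0 − -7| = 7 cm
9–12 s: |Δx| = |11 − 0| = 11 cm
Total path = 25 cm; average speed = 25/12 = 25/12 cm/s.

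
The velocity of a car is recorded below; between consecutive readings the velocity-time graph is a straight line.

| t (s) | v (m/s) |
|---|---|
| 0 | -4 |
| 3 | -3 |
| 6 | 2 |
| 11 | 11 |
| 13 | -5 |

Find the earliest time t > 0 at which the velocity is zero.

t = 4.8 s

v changes sign on 3–6 s (from -3 to 2); the graph is linear there, so v = 0 at t = 3 + (3)·(6 − 3)/(2 − -3) = 4.8 s.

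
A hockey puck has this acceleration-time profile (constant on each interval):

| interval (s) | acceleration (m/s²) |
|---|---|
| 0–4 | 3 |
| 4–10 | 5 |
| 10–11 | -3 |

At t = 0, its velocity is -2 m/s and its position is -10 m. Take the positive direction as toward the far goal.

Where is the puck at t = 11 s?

On each constant-a segment, Δv = aΔt and Δx = v₀Δt + ½aΔt²; chain segment to segment.
0–4 s: v starts -2 m/s; Δx = -2·4 + ½·3·4² = 16 m; v ends 10 m/s.
4–10 s: v starts 10 m/s; Δx = 10·6 + ½·5·6² = 150 m; v ends 40 m/s.
10–11 s: v starts 40 m/s; Δx = 40·1 + ½·-3·1² = 38.5 m; v ends 37 m/s.
x(11) = -10 + Σ Δx = 194.5 m.

194.5 m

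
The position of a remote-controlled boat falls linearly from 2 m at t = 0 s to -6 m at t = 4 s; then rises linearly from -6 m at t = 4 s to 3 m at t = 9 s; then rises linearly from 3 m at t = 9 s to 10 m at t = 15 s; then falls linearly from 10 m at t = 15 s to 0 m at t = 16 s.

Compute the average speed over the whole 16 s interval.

Average speed = (total path length)/(elapsed time); on a piecewise-linear x-t graph the path length is Σ|Δx|.
0–4 s: |Δx| = |-6 − 2| = 8 m
4–9 s: |Δx| = |3 − -6| = 9 m
9–15 s: |Δx| = |10 − 3| = 7 m
15–16 s: |Δx| = |0 − 10| = 10 m
Total path = 34 m; average speed = 34/16 = 2.125 m/s.

2.125 m/s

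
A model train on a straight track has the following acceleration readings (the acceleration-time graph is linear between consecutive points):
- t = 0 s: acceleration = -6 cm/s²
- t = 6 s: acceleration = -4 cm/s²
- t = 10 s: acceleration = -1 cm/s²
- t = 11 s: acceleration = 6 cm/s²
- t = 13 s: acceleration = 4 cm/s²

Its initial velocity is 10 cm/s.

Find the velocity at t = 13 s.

-17.5 cm/s

Δv equals the area under the a-t graph; then v = v₀ + Δv.
0–6 s: ½(-6 + -4)(6) = -30 cm/s
6–10 s: ½(-4 + -1)(4) = -10 cm/s
10–11 s: ½(-1 + 6)(1) = 2.5 cm/s
11–13 s: ½(6 + 4)(2) = 10 cm/s
Δv = -27.5 cm/s, so v(13) = 10 + (-27.5) = -17.5 cm/s.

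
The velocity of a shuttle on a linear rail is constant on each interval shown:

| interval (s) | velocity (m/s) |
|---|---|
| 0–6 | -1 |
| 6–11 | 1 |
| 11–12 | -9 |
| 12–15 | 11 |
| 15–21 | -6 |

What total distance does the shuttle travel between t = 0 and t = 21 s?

Distance (not displacement) is the total path length: add the absolute areas under v-t.
0–6 s: |-1| × 6 = 6 m
6–11 s: |1| × 5 = 5 m
11–12 s: |-9| × 1 = 9 m
12–15 s: |11| × 3 = 33 m
15–21 s: |-6| × 6 = 36 m
Total distance = 89 m

89 m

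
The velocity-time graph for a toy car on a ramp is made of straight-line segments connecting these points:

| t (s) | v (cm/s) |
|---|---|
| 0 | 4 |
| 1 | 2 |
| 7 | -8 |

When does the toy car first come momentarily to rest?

t = 2.2 s

v changes sign on 1–7 s (from 2 to -8); the graph is linear there, so v = 0 at t = 1 + (-2)·(7 − 1)/(-8 − 2) = 2.2 s.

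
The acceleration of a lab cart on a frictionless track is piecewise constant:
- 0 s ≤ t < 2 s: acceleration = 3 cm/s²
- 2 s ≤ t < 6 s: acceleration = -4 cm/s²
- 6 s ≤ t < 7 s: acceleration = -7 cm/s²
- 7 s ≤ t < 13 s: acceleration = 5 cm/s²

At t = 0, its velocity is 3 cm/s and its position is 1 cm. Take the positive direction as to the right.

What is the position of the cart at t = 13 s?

On each constant-a segment, Δv = aΔt and Δx = v₀Δt + ½aΔt²; chain segment to segment.
0–2 s: v starts 3 cm/s; Δx = 3·2 + ½·3·2² = 12 cm; v ends 9 cm/s.
2–6 s: v starts 9 cm/s; Δx = 9·4 + ½·-4·4² = 4 cm; v ends -7 cm/s.
6–7 s: v starts -7 cm/s; Δx = -7·1 + ½·-7·1² = -10.5 cm; v ends -14 cm/s.
7–13 s: v starts -14 cm/s; Δx = -14·6 + ½·5·6² = 6 cm; v ends 16 cm/s.
x(13) = 1 + Σ Δx = 12.5 cm.

12.5 cm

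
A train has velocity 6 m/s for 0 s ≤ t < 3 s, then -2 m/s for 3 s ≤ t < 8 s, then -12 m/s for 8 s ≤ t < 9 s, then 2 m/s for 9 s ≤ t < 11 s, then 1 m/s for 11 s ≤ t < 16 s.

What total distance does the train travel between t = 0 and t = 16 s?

Distance (not displacement) is the total path length: add the absolute areas under v-t.
0–3 s: |6| × 3 = 18 m
3–8 s: |-2| × 5 = 10 m
8–9 s: |-12| × 1 = 12 m
9–11 s: |2| × 2 = 4 m
11–16 s: |1| × 5 = 5 m
Total distance = 49 m

49 m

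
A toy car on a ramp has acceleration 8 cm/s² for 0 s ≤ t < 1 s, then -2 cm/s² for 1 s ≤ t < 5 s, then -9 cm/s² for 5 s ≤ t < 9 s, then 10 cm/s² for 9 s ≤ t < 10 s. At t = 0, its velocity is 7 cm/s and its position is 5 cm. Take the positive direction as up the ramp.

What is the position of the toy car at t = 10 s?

On each constant-a segment, Δv = aΔt and Δx = v₀Δt + ½aΔt²; chain segment to segment.
0–1 s: v starts 7 cm/s; Δx = 7·1 + ½·8·1² = 11 cm; v ends 15 cm/s.
1–5 s: v starts 15 cm/s; Δx = 15·4 + ½·-2·4² = 44 cm; v ends 7 cm/s.
5–9 s: v starts 7 cm/s; Δx = 7·4 + ½·-9·4² = -44 cm; v ends -29 cm/s.
9–10 s: v starts -29 cm/s; Δx = -29·1 + ½·10·1² = -24 cm; v ends -19 cm/s.
x(10) = 5 + Σ Δx = -8 cm.

-8 cm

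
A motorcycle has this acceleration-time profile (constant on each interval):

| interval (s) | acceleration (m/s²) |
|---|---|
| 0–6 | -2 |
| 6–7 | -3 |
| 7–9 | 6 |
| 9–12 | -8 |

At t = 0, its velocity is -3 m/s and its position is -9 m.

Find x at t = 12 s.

On each constant-a segment, Δv = aΔt and Δx = v₀Δt + ½aΔt²; chain segment to segment.
0–6 s: v starts -3 m/s; Δx = -3·6 + ½·-2·6² = -54 m; v ends -15 m/s.
6–7 s: v starts -15 m/s; Δx = -15·1 + ½·-3·1² = -16.5 m; v ends -18 m/s.
7–9 s: v starts -18 m/s; Δx = -18·2 + ½·6·2² = -24 m; v ends -6 m/s.
9–12 s: v starts -6 m/s; Δx = -6·3 + ½·-8·3² = -54 m; v ends -30 m/s.
x(12) = -9 + Σ Δx = -157.5 m.

-157.5 m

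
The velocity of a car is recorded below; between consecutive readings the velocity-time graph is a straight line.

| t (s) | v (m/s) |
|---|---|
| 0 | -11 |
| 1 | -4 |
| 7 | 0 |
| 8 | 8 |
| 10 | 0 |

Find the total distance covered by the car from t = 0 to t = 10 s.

Distance (not displacement) is the total path length: add the absolute areas under v-t.
0–1 s: |½(-11 + -4)(1)| = 7.5 m
1–7 s: |½(-4 + 0)(6)| = 12 m
7–8 s: |½(0 + 8)(1)| = 4 m
8–10 s: |½(8 + 0)(2)| = 8 m
Total distance = 31.5 m

31.5 m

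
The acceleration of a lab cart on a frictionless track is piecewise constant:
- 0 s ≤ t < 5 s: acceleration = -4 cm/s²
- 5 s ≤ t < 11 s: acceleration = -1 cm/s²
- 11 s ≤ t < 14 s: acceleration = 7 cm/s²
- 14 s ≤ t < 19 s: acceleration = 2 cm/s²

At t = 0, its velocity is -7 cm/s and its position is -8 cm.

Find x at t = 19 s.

-375.5 cm

On each constant-a segment, Δv = aΔt and Δx = v₀Δt + ½aΔt²; chain segment to segment.
0–5 s: v starts -7 cm/s; Δx = -7·5 + ½·-4·5² = -85 cm; v ends -27 cm/s.
5–11 s: v starts -27 cm/s; Δx = -27·6 + ½·-1·6² = -180 cm; v ends -33 cm/s.
11–14 s: v starts -33 cm/s; Δx = -33·3 + ½·7·3² = -67.5 cm; v ends -12 cm/s.
14–19 s: v starts -12 cm/s; Δx = -12·5 + ½·2·5² = -35 cm; v ends -2 cm/s.
x(19) = -8 + Σ Δx = -375.5 cm.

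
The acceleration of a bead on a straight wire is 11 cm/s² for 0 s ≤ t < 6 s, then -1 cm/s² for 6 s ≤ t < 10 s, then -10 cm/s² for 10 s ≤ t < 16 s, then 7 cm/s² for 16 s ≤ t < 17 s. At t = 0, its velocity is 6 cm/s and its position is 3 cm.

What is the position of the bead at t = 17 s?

756.5 cm

On each constant-a segment, Δv = aΔt and Δx = v₀Δt + ½aΔt²; chain segment to segment.
0–6 s: v starts 6 cm/s; Δx = 6·6 + ½·11·6² = 234 cm; v ends 72 cm/s.
6–10 s: v starts 72 cm/s; Δx = 72·4 + ½·-1·4² = 280 cm; v ends 68 cm/s.
10–16 s: v starts 68 cm/s; Δx = 68·6 + ½·-10·6² = 228 cm; v ends 8 cm/s.
16–17 s: v starts 8 cm/s; Δx = 8·1 + ½·7·1² = 11.5 cm; v ends 15 cm/s.
x(17) = 3 + Σ Δx = 756.5 cm.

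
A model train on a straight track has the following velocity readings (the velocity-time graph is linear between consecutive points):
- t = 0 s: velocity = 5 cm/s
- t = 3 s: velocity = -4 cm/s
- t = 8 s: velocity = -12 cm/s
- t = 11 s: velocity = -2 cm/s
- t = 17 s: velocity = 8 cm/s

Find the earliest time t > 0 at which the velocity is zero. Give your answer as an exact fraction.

t = 5/3 s

v changes sign on 0–3 s (from 5 to -4); the graph is linear there, so v = 0 at t = 0 + (-5)·(3 − 0)/(-4 − 5) = 5/3 s.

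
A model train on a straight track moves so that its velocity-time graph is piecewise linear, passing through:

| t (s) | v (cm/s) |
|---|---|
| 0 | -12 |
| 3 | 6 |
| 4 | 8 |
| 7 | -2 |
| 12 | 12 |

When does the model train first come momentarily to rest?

v changes sign on 0–3 s (from -12 to 6); the graph is linear there, so v = 0 at t = 0 + (12)·(3 − 0)/(6 − -12) = 2 s.

t = 2 s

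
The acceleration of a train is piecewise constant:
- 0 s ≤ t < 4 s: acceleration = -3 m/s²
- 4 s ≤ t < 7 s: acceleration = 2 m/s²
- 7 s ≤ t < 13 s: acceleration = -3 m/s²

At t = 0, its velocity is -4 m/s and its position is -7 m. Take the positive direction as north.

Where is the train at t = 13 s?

On each constant-a segment, Δv = aΔt and Δx = v₀Δt + ½aΔt²; chain segment to segment.
0–4 s: v starts -4 m/s; Δx = -4·4 + ½·-3·4² = -40 m; v ends -16 m/s.
4–7 s: v starts -16 m/s; Δx = -16·3 + ½·2·3² = -39 m; v ends -10 m/s.
7–13 s: v starts -10 m/s; Δx = -10·6 + ½·-3·6² = -114 m; v ends -28 m/s.
x(13) = -7 + Σ Δx = -200 m.

-200 m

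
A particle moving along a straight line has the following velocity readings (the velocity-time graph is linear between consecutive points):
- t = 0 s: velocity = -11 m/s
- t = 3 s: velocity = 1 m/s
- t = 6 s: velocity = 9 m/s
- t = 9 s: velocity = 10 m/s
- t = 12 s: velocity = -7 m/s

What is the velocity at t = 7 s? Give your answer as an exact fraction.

On 6–9 s the graph is linear from 9 to 10 m/s: v(7) = 9 + (10 − 9)·(7 − 6)/(9 − 6) = 28/3 m/s.

28/3 m/s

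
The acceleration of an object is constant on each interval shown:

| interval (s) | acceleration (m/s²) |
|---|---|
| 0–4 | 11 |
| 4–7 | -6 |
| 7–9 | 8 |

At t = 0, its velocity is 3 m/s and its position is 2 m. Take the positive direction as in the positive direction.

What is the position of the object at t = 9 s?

290 m

On each constant-a segment, Δv = aΔt and Δx = v₀Δt + ½aΔt²; chain segment to segment.
0–4 s: v starts 3 m/s; Δx = 3·4 + ½·11·4² = 100 m; v ends 47 m/s.
4–7 s: v starts 47 m/s; Δx = 47·3 + ½·-6·3² = 114 m; v ends 29 m/s.
7–9 s: v starts 29 m/s; Δx = 29·2 + ½·8·2² = 74 m; v ends 45 m/s.
x(9) = 2 + Σ Δx = 290 m.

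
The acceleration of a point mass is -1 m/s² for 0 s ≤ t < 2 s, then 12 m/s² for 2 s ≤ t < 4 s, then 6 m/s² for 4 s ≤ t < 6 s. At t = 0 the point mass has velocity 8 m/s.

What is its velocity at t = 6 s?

Δv equals the area under the a-t graph; then v = v₀ + Δv.
0–2 s: -1 × 2 = -2 m/s
2–4 s: 12 × 2 = 24 m/s
4–6 s: 6 × 2 = 12 m/s
Δv = 34 m/s, so v(6) = 8 + (34) = 42 m/s.

42 m/s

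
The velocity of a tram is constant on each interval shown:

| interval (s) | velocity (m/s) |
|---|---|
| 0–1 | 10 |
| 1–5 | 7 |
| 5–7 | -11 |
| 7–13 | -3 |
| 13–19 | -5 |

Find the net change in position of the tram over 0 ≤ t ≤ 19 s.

Displacement is the signed area under the v-t curve.
0–1 s: 10 × 1 = 10 m
1–5 s: 7 × 4 = 28 m
5–7 s: -11 × 2 = -22 m
7–13 s: -3 × 6 = -18 m
13–19 s: -5 × 6 = -30 m
Net displacement = -32 m

-32 m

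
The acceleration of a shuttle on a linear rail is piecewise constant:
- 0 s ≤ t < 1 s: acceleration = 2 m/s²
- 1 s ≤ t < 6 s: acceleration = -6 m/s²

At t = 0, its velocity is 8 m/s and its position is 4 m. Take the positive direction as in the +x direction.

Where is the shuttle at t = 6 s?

-12 m

On each constant-a segment, Δv = aΔt and Δx = v₀Δt + ½aΔt²; chain segment to segment.
0–1 s: v starts 8 m/s; Δx = 8·1 + ½·2·1² = 9 m; v ends 10 m/s.
1–6 s: v starts 10 m/s; Δx = 10·5 + ½·-6·5² = -25 m; v ends -20 m/s.
x(6) = 4 + Σ Δx = -12 m.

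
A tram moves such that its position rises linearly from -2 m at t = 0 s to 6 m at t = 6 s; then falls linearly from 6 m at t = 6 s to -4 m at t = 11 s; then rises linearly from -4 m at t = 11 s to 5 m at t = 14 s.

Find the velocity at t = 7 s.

Velocity is the slope of the x-t graph on 6–11 s: (-4 − 6)/(11 − 6) = -2 m/s.

-2 m/s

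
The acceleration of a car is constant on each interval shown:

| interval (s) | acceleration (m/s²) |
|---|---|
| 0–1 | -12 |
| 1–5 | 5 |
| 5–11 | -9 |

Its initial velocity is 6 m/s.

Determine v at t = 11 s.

-40 m/s

Δv equals the area under the a-t graph; then v = v₀ + Δv.
0–1 s: -12 × 1 = -12 m/s
1–5 s: 5 × 4 = 20 m/s
5–11 s: -9 × 6 = -54 m/s
Δv = -46 m/s, so v(11) = 6 + (-46) = -40 m/s.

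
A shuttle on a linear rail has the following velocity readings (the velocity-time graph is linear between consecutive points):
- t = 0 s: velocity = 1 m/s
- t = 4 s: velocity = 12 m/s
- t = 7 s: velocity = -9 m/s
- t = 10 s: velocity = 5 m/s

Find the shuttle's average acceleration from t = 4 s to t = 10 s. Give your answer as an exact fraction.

Average acceleration = Δv/Δt = (5 − 12)/(10 − 4) = -7/6 m/s².

-7/6 m/s²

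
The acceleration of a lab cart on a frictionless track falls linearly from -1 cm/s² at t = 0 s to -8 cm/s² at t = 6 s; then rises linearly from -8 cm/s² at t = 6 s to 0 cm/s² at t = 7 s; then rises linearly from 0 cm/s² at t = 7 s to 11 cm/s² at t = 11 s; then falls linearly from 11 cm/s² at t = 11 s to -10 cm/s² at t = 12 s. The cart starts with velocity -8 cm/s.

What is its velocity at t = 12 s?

-16.5 cm/s

Δv equals the area under the a-t graph; then v = v₀ + Δv.
0–6 s: ½(-1 + -8)(6) = -27 cm/s
6–7 s: ½(-8 + 0)(1) = -4 cm/s
7–11 s: ½(0 + 11)(4) = 22 cm/s
11–12 s: ½(11 + -10)(1) = 0.5 cm/s
Δv = -8.5 cm/s, so v(12) = -8 + (-8.5) = -16.5 cm/s.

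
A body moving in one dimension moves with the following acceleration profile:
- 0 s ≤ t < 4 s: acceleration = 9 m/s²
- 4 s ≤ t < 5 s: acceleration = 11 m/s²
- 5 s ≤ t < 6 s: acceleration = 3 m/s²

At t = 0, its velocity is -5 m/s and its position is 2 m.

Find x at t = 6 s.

134 m

On each constant-a segment, Δv = aΔt and Δx = v₀Δt + ½aΔt²; chain segment to segment.
0–4 s: v starts -5 m/s; Δx = -5·4 + ½·9·4² = 52 m; v ends 31 m/s.
4–5 s: v starts 31 m/s; Δx = 31·1 + ½·11·1² = 36.5 m; v ends 42 m/s.
5–6 s: v starts 42 m/s; Δx = 42·1 + ½·3·1² = 43.5 m; v ends 45 m/s.
x(6) = 2 + Σ Δx = 134 m.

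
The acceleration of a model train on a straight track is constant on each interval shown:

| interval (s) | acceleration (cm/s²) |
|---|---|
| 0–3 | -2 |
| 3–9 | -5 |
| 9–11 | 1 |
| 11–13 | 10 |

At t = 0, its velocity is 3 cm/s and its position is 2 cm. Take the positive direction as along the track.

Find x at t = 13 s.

-212 cm

On each constant-a segment, Δv = aΔt and Δx = v₀Δt + ½aΔt²; chain segment to segment.
0–3 s: v starts 3 cm/s; Δx = 3·3 + ½·-2·3² = 0 cm; v ends -3 cm/s.
3–9 s: v starts -3 cm/s; Δx = -3·6 + ½·-5·6² = -108 cm; v ends -33 cm/s.
9–11 s: v starts -33 cm/s; Δx = -33·2 + ½·1·2² = -64 cm; v ends -31 cm/s.
11–13 s: v starts -31 cm/s; Δx = -31·2 + ½·10·2² = -42 cm; v ends -11 cm/s.
x(13) = 2 + Σ Δx = -212 cm.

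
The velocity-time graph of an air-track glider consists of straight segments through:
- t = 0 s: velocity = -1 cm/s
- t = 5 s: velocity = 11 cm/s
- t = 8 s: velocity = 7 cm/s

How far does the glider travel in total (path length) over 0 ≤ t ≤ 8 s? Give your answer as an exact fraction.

629/12 cm

Distance (not displacement) is the total path length: add the absolute areas under v-t.
0–5 s: v = 0 at t = 5/12 s; triangle areas 5/24 + 605/24 = 305/12 cm
5–8 s: |½(11 + 7)(3)| = 27 cm
Total distance = 629/12 cm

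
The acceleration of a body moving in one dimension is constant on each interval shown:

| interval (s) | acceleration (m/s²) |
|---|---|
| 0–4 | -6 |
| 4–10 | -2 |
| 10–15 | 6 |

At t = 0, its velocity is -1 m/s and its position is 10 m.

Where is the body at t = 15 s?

-338 m

On each constant-a segment, Δv = aΔt and Δx = v₀Δt + ½aΔt²; chain segment to segment.
0–4 s: v starts -1 m/s; Δx = -1·4 + ½·-6·4² = -52 m; v ends -25 m/s.
4–10 s: v starts -25 m/s; Δx = -25·6 + ½·-2·6² = -186 m; v ends -37 m/s.
10–15 s: v starts -37 m/s; Δx = -37·5 + ½·6·5² = -110 m; v ends -7 m/s.
x(15) = 10 + Σ Δx = -338 m.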